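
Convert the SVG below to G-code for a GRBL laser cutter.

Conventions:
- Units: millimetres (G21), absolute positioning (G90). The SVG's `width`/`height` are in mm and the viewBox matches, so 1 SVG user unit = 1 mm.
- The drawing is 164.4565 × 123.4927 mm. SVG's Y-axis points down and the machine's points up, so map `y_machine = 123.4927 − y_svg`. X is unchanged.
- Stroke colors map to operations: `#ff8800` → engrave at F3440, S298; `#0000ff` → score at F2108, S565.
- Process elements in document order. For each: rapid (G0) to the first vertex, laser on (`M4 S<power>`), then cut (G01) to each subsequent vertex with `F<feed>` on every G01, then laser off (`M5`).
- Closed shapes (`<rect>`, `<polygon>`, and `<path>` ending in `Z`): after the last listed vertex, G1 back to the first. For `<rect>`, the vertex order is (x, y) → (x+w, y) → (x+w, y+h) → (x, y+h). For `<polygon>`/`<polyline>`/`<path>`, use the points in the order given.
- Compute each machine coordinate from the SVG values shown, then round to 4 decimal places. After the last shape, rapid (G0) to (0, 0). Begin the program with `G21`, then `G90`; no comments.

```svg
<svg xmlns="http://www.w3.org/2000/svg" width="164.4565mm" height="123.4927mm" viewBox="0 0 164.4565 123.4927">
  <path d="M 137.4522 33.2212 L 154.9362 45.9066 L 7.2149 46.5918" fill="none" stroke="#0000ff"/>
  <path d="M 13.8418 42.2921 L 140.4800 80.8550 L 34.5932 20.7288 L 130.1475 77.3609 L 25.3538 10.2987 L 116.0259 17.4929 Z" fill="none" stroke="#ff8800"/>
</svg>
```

viewBox `0 0 164.4565 123.4927` with mm width/height → 1 unit = 1 mm. Flip: y_m = 123.4927 − y_svg.

**Shape 1** — `<path>` open polyline, stroke `#0000ff` → score (S565, F2108). Machine vertices: (137.4522,90.2715) → (154.9362,77.5861) → (7.2149,76.9009). Open path.

**Shape 2** — `<path>` closed polygon, stroke `#ff8800` → engrave (S298, F3440). Machine vertices: (13.8418,81.2006) → (140.4800,42.6377) → (34.5932,102.7639) → (130.1475,46.1318) → (25.3538,113.1940) → (116.0259,105.9998) → (13.8418,81.2006). Closed: final G1 returns to the first vertex.

G21
G90
G0 X137.4522 Y90.2715
M4 S565
G01 X154.9362 Y77.5861 F2108
G01 X7.2149 Y76.9009 F2108
M5
G0 X13.8418 Y81.2006
M4 S298
G01 X140.4800 Y42.6377 F3440
G01 X34.5932 Y102.7639 F3440
G01 X130.1475 Y46.1318 F3440
G01 X25.3538 Y113.1940 F3440
G01 X116.0259 Y105.9998 F3440
G01 X13.8418 Y81.2006 F3440
M5
G0 X0.0000 Y0.0000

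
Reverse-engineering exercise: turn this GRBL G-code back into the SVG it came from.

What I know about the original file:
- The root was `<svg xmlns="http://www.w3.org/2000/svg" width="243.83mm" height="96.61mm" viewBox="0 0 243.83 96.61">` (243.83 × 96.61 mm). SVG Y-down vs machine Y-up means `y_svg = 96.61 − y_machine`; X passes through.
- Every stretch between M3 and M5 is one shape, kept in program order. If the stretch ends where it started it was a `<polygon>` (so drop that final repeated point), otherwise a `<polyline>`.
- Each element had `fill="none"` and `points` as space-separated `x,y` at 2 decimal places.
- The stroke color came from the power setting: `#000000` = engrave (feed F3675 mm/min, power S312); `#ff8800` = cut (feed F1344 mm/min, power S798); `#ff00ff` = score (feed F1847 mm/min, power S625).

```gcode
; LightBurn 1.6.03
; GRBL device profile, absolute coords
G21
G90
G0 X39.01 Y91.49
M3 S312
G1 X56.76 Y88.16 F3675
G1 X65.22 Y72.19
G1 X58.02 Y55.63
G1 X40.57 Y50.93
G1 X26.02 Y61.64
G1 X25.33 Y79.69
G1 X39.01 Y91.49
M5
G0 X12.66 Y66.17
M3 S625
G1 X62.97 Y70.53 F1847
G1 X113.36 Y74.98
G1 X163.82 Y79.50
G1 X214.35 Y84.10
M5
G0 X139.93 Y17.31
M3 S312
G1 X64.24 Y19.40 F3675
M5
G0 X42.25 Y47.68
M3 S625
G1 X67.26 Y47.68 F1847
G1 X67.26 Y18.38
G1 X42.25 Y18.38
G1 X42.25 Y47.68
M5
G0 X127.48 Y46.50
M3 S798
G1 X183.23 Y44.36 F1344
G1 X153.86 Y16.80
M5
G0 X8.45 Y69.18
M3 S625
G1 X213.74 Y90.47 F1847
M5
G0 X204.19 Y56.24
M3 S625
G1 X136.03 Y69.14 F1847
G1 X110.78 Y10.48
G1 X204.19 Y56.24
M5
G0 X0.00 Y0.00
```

Machine Y-up, SVG Y-down with viewBox height 96.61, so y_svg = 96.61 − y_machine; X carries over.

Run 1: the run's S312 means `#000000` (engrave). The run returns to its start, so emit a `<polygon>` with points (Y-flipped): 39.01,5.12 56.76,8.45 65.22,24.42 58.02,40.98 40.57,45.68 26.02,34.97 25.33,16.92.

Run 2: power S625 maps to stroke `#ff00ff` (score). The run is open, so emit a `<polyline>` with points (Y-flipped): 12.66,30.44 62.97,26.08 113.36,21.63 163.82,17.11 214.35,12.51.

Run 3: power S312 maps to stroke `#000000` (engrave). The run is open, so emit a `<polyline>` with points (Y-flipped): 139.93,79.30 64.24,77.21.

Run 4: S625 ⇒ score layer `#ff00ff`. The run returns to its start, so emit a `<polygon>` with points (Y-flipped): 42.25,48.93 67.26,48.93 67.26,78.23 42.25,78.23.

Run 5: the run's S798 means `#ff8800` (cut). The run is open, so emit a `<polyline>` with points (Y-flipped): 127.48,50.11 183.23,52.25 153.86,79.81.

Run 6: the run's S625 means `#ff00ff` (score). The run is open, so emit a `<polyline>` with points (Y-flipped): 8.45,27.43 213.74,6.14.

Run 7: S625 ⇒ score layer `#ff00ff`. The run returns to its start, so emit a `<polygon>` with points (Y-flipped): 204.19,40.37 136.03,27.47 110.78,86.13.

<svg xmlns="http://www.w3.org/2000/svg" width="243.83mm" height="96.61mm" viewBox="0 0 243.83 96.61">
  <polygon points="39.01,5.12 56.76,8.45 65.22,24.42 58.02,40.98 40.57,45.68 26.02,34.97 25.33,16.92" fill="none" stroke="#000000"/>
  <polyline points="12.66,30.44 62.97,26.08 113.36,21.63 163.82,17.11 214.35,12.51" fill="none" stroke="#ff00ff"/>
  <polyline points="139.93,79.30 64.24,77.21" fill="none" stroke="#000000"/>
  <polygon points="42.25,48.93 67.26,48.93 67.26,78.23 42.25,78.23" fill="none" stroke="#ff00ff"/>
  <polyline points="127.48,50.11 183.23,52.25 153.86,79.81" fill="none" stroke="#ff8800"/>
  <polyline points="8.45,27.43 213.74,6.14" fill="none" stroke="#ff00ff"/>
  <polygon points="204.19,40.37 136.03,27.47 110.78,86.13" fill="none" stroke="#ff00ff"/>
</svg>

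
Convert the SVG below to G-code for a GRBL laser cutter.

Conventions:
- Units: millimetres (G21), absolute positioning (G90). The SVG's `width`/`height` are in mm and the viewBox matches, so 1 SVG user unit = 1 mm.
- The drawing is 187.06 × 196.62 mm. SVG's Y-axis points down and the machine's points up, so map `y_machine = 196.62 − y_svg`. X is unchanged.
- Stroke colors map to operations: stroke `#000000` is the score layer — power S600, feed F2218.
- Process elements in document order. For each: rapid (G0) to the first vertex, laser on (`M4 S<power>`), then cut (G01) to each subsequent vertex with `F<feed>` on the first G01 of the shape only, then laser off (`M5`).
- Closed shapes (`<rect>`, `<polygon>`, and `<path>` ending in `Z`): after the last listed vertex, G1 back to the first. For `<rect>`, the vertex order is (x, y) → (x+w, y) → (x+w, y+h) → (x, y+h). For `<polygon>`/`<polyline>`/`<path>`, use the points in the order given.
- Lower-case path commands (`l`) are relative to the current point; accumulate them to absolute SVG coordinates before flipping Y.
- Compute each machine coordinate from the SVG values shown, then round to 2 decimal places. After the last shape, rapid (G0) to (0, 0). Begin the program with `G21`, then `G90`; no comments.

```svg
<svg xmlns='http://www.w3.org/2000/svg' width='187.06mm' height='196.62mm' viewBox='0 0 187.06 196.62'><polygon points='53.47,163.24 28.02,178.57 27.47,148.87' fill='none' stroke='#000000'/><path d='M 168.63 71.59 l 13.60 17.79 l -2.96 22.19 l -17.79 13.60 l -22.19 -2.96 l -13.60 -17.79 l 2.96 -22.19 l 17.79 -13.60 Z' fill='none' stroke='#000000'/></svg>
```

1 u = 1 mm; y_m = 196.62 − y.

[1] `<polygon>` regular polygon, #000000→score S600 F2218: (53.47,33.38) → (28.02,18.05) → (27.47,47.75) → (53.47,33.38) (closed)

[2] `<path>` regular polygon, #000000→score S600 F2218: (168.63,125.03) → (182.23,107.24) → (179.27,85.05) → (161.48,71.45) → (139.29,74.41) → (125.69,92.20) → (128.65,114.39) → (146.44,127.99) → (168.63,125.03) (closed)

G21
G90
G0 X53.47 Y33.38
M4 S600
G01 X28.02 Y18.05 F2218
G01 X27.47 Y47.75
G01 X53.47 Y33.38
M5
G0 X168.63 Y125.03
M4 S600
G01 X182.23 Y107.24 F2218
G01 X179.27 Y85.05
G01 X161.48 Y71.45
G01 X139.29 Y74.41
G01 X125.69 Y92.20
G01 X128.65 Y114.39
G01 X146.44 Y127.99
G01 X168.63 Y125.03
M5
G0 X0.00 Y0.00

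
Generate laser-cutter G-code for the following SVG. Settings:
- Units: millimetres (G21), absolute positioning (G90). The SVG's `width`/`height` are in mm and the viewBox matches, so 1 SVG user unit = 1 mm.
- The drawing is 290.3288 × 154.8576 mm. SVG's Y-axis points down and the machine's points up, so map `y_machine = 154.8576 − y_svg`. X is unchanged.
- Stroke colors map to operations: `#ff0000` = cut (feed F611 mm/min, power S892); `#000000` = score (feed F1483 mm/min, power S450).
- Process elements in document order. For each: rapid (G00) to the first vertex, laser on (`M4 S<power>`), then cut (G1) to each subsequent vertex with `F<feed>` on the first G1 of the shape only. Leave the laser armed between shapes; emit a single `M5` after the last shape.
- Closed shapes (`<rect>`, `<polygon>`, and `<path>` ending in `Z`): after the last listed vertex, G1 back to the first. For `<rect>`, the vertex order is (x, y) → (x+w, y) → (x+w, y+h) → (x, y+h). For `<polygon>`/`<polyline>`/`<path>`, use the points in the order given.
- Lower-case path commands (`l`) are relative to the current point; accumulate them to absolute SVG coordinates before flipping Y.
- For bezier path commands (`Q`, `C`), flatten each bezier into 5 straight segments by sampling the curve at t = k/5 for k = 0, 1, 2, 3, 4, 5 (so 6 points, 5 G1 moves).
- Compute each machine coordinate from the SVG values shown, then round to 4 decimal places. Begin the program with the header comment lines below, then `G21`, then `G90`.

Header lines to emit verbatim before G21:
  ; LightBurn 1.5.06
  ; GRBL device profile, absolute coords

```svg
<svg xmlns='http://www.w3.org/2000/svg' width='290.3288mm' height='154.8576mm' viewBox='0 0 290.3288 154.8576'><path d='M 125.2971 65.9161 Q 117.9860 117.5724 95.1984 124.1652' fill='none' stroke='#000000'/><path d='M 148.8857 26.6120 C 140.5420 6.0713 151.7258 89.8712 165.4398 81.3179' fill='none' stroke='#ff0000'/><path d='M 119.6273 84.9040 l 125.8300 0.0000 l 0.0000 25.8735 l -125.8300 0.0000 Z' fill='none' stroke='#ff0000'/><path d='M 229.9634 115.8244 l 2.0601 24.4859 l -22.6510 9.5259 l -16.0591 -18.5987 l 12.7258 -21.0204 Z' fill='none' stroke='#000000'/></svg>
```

Since the viewBox matches the mm dimensions, user units are millimetres directly. The only transform is the Y-flip y_m = 154.8576 − y_svg.

Shape 1 is a quadratic bezier drawn with `<path>`. Its stroke #000000 means score at S450, F1483. After flipping Y the toolpath is (125.2971,88.9415) → (121.7536,70.0815) → (116.9720,54.8266) → (110.9522,43.1768) → (103.6944,35.1321) → (95.1984,30.6924).

Shape 2 is a cubic bezier drawn with `<path>`. Its stroke #ff0000 means cut at S892, F611. After flipping Y the toolpath is (148.8857,128.2456) → (146.0868,129.6227) → (147.1586,115.3994) → (151.2853,95.0169) → (157.6510,77.9166) → (165.4398,73.5397).

Shape 3 is a rectangle drawn with `<path>`. Its stroke #ff0000 means cut at S892, F611. After flipping Y the toolpath is (119.6273,69.9536) → (245.4573,69.9536) → (245.4573,44.0801) → (119.6273,44.0801) → (119.6273,69.9536), returning to the start.

Shape 4 is a regular polygon drawn with `<path>`. Its stroke #000000 means score at S450, F1483. After flipping Y the toolpath is (229.9634,39.0332) → (232.0235,14.5473) → (209.3725,5.0214) → (193.3134,23.6201) → (206.0392,44.6405) → (229.9634,39.0332), returning to the start.

; LightBurn 1.5.06
; GRBL device profile, absolute coords
G21
G90
G00 X125.2971 Y88.9415
M4 S450
G1 X121.7536 Y70.0815 F1483
G1 X116.9720 Y54.8266
G1 X110.9522 Y43.1768
G1 X103.6944 Y35.1321
G1 X95.1984 Y30.6924
G00 X148.8857 Y128.2456
M4 S892
G1 X146.0868 Y129.6227 F611
G1 X147.1586 Y115.3994
G1 X151.2853 Y95.0169
G1 X157.6510 Y77.9166
G1 X165.4398 Y73.5397
G00 X119.6273 Y69.9536
M4 S892
G1 X245.4573 Y69.9536 F611
G1 X245.4573 Y44.0801
G1 X119.6273 Y44.0801
G1 X119.6273 Y69.9536
G00 X229.9634 Y39.0332
M4 S450
G1 X232.0235 Y14.5473 F1483
G1 X209.3725 Y5.0214
G1 X193.3134 Y23.6201
G1 X206.0392 Y44.6405
G1 X229.9634 Y39.0332
M5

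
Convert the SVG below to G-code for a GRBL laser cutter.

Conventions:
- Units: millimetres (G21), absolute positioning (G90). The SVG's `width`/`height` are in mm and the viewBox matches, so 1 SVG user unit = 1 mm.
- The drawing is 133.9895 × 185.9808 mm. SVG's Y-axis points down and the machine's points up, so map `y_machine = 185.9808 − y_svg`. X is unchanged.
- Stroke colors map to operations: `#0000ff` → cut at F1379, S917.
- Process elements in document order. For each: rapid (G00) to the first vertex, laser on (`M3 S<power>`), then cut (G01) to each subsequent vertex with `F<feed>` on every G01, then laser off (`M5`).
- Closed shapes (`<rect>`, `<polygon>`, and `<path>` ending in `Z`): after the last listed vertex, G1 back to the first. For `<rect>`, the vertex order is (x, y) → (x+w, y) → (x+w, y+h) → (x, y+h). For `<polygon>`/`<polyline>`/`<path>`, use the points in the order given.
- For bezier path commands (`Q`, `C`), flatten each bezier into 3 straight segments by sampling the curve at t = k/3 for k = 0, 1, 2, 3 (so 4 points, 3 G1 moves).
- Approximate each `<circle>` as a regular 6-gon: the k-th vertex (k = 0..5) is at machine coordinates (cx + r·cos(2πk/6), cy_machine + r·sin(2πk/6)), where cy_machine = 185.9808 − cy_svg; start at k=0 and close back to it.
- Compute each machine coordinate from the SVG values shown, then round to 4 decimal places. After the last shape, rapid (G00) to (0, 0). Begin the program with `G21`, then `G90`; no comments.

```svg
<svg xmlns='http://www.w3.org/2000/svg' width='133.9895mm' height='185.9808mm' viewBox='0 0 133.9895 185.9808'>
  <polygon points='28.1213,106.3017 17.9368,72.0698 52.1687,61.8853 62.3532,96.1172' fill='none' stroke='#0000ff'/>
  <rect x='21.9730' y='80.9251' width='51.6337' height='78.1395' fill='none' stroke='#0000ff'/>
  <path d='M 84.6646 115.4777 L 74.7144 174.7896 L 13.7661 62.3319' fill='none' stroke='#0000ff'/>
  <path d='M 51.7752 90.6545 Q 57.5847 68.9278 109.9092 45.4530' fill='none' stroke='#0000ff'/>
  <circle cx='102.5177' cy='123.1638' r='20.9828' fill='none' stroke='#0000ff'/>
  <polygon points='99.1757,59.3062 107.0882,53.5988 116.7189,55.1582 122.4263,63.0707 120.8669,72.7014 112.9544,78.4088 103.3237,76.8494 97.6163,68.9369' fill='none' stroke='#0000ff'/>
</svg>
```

G21
G90
G00 X28.1213 Y79.6791
M3 S917
G01 X17.9368 Y113.9110 F1379
G01 X52.1687 Y124.0955 F1379
G01 X62.3532 Y89.8636 F1379
G01 X28.1213 Y79.6791 F1379
M5
G00 X21.9730 Y105.0557
M3 S917
G01 X73.6067 Y105.0557 F1379
G01 X73.6067 Y26.9162 F1379
G01 X21.9730 Y26.9162 F1379
G01 X21.9730 Y105.0557 F1379
M5
G00 X84.6646 Y70.5031
M3 S917
G01 X74.7144 Y11.1912 F1379
G01 X13.7661 Y123.6489 F1379
M5
G00 X51.7752 Y95.3263
M3 S917
G01 X60.8165 Y110.0050 F1379
G01 X80.1945 Y125.0722 F1379
G01 X109.9092 Y140.5278 F1379
M5
G00 X123.5005 Y62.8170
M3 S917
G01 X113.0091 Y80.9886 F1379
G01 X92.0263 Y80.9886 F1379
G01 X81.5349 Y62.8170 F1379
G01 X92.0263 Y44.6454 F1379
G01 X113.0091 Y44.6454 F1379
G01 X123.5005 Y62.8170 F1379
M5
G00 X99.1757 Y126.6746
M3 S917
G01 X107.0882 Y132.3820 F1379
G01 X116.7189 Y130.8226 F1379
G01 X122.4263 Y122.9101 F1379
G01 X120.8669 Y113.2794 F1379
G01 X112.9544 Y107.5720 F1379
G01 X103.3237 Y109.1314 F1379
G01 X97.6163 Y117.0439 F1379
G01 X99.1757 Y126.6746 F1379
M5
G00 X0.0000 Y0.0000

Since the viewBox matches the mm dimensions, user units are millimetres directly. The only transform is the Y-flip y_m = 185.9808 − y_svg.

Shape 1 is a regular polygon drawn with `<polygon>`. Its stroke #0000ff means cut at S917, F1379. After flipping Y the toolpath is (28.1213,79.6791) → (17.9368,113.9110) → (52.1687,124.0955) → (62.3532,89.8636) → (28.1213,79.6791), returning to the start.

Shape 2 is a rectangle drawn with `<rect>`. Its stroke #0000ff means cut at S917, F1379. After flipping Y the toolpath is (21.9730,105.0557) → (73.6067,105.0557) → (73.6067,26.9162) → (21.9730,26.9162) → (21.9730,105.0557), returning to the start.

Shape 3 is a open polyline drawn with `<path>`. Its stroke #0000ff means cut at S917, F1379. After flipping Y the toolpath is (84.6646,70.5031) → (74.7144,11.1912) → (13.7661,123.6489).

Shape 4 is a quadratic bezier drawn with `<path>`. Its stroke #0000ff means cut at S917, F1379. After flipping Y the toolpath is (51.7752,95.3263) → (60.8165,110.0050) → (80.1945,125.0722) → (109.9092,140.5278).

Shape 5 is a circle drawn with `<circle>`. Its stroke #0000ff means cut at S917, F1379. After flipping Y the toolpath is (123.5005,62.8170) → (113.0091,80.9886) → (92.0263,80.9886) → (81.5349,62.8170) → (92.0263,44.6454) → (113.0091,44.6454) → (123.5005,62.8170), returning to the start.

Shape 6 is a regular polygon drawn with `<polygon>`. Its stroke #0000ff means cut at S917, F1379. After flipping Y the toolpath is (99.1757,126.6746) → (107.0882,132.3820) → (116.7189,130.8226) → (122.4263,122.9101) → (120.8669,113.2794) → (112.9544,107.5720) → (103.3237,109.1314) → (97.6163,117.0439) → (99.1757,126.6746), returning to the start.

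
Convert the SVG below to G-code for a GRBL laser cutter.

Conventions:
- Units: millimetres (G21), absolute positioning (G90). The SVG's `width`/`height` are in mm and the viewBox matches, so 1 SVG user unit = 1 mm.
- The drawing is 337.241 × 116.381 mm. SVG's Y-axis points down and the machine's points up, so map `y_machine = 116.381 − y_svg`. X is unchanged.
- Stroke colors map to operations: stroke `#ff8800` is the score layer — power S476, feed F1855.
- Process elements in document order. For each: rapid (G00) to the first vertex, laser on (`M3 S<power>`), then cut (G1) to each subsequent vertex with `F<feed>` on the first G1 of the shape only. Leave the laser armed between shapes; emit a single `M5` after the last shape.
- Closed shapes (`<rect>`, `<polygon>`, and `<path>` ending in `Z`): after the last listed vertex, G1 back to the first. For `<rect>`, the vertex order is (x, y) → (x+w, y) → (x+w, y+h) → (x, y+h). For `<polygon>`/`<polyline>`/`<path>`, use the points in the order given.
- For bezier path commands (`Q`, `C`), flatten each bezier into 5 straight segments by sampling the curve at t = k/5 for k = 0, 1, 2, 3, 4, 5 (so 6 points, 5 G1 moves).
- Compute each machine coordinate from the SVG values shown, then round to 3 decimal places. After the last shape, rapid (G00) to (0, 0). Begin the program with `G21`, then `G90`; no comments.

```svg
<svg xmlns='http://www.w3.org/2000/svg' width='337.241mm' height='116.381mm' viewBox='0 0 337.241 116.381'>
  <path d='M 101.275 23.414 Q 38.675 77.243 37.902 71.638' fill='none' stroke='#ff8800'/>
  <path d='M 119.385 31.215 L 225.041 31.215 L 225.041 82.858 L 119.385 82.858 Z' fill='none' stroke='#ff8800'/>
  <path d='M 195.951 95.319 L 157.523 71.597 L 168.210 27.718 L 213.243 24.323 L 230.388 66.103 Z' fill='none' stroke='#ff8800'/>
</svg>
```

Since the viewBox matches the mm dimensions, user units are millimetres directly. The only transform is the Y-flip y_m = 116.381 − y_svg.

Shape 1 is a quadratic bezier drawn with `<path>`. Its stroke #ff8800 means score at S476, F1855. After flipping Y the toolpath is (101.275,92.967) → (78.708,73.813) → (61.087,59.413) → (48.413,49.768) → (40.684,44.878) → (37.902,44.743).

Shape 2 is a rectangle drawn with `<path>`. Its stroke #ff8800 means score at S476, F1855. After flipping Y the toolpath is (119.385,85.166) → (225.041,85.166) → (225.041,33.523) → (119.385,33.523) → (119.385,85.166), returning to the start.

Shape 3 is a regular polygon drawn with `<path>`. Its stroke #ff8800 means score at S476, F1855. After flipping Y the toolpath is (195.951,21.062) → (157.523,44.784) → (168.210,88.663) → (213.243,92.058) → (230.388,50.278) → (195.951,21.062), returning to the start.

G21
G90
G00 X101.275 Y92.967
M3 S476
G1 X78.708 Y73.813 F1855
G1 X61.087 Y59.413
G1 X48.413 Y49.768
G1 X40.684 Y44.878
G1 X37.902 Y44.743
G00 X119.385 Y85.166
M3 S476
G1 X225.041 Y85.166 F1855
G1 X225.041 Y33.523
G1 X119.385 Y33.523
G1 X119.385 Y85.166
G00 X195.951 Y21.062
M3 S476
G1 X157.523 Y44.784 F1855
G1 X168.210 Y88.663
G1 X213.243 Y92.058
G1 X230.388 Y50.278
G1 X195.951 Y21.062
M5
G00 X0.000 Y0.000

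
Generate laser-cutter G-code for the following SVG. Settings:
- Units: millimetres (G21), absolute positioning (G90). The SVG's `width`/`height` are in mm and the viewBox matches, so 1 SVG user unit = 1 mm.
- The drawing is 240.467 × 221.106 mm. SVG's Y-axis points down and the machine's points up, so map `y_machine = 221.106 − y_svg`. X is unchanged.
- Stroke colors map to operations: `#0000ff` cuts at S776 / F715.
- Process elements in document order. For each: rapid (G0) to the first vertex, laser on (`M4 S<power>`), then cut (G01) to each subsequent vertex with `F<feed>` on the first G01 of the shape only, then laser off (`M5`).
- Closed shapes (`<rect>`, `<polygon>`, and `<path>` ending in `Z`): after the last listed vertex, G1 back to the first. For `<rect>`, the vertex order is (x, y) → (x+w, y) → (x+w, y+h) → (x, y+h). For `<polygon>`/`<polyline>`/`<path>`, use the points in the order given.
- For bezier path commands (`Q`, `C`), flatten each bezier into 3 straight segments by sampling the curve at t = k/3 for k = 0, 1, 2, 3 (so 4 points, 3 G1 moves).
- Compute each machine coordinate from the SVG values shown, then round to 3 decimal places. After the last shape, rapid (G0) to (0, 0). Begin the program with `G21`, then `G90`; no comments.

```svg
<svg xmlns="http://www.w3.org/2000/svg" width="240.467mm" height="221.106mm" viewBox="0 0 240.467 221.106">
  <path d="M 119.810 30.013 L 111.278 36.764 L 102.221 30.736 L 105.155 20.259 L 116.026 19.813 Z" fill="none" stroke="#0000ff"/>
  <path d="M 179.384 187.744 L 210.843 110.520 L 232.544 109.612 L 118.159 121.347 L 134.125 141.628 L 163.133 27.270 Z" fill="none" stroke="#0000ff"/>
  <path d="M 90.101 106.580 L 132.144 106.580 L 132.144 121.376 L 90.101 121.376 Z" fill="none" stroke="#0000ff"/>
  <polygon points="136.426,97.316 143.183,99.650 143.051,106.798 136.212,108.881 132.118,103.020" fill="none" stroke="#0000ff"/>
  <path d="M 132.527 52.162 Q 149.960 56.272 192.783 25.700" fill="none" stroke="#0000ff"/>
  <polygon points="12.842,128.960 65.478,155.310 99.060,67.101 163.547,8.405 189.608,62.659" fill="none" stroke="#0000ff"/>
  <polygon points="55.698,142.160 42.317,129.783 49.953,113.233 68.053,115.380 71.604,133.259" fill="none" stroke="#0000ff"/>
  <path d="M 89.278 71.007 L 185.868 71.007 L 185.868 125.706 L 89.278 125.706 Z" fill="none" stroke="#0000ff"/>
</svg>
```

1 u = 1 mm; y_m = 221.106 − y.

[1] `<path>` regular polygon, #0000ff→cut S776 F715: (119.810,191.093) → (111.278,184.342) → (102.221,190.370) → (105.155,200.847) → (116.026,201.293) → (119.810,191.093) (closed)

[2] `<path>` closed polygon, #0000ff→cut S776 F715: (179.384,33.362) → (210.843,110.586) → (232.544,111.494) → (118.159,99.759) → (134.125,79.478) → (163.133,193.836) → (179.384,33.362) (closed)

[3] `<path>` rectangle, #0000ff→cut S776 F715: (90.101,114.526) → (132.144,114.526) → (132.144,99.730) → (90.101,99.730) → (90.101,114.526) (closed)

[4] `<polygon>` regular polygon, #0000ff→cut S776 F715: (136.426,123.790) → (143.183,121.456) → (143.051,114.308) → (136.212,112.225) → (132.118,118.086) → (136.426,123.790) (closed)

[5] `<path>` quadratic bezier, #0000ff→cut S776 F715: (132.527,168.944) → (146.970,170.058) → (167.055,178.878) → (192.783,195.406)

[6] `<polygon>` closed polygon, #0000ff→cut S776 F715: (12.842,92.146) → (65.478,65.796) → (99.060,154.005) → (163.547,212.701) → (189.608,158.447) → (12.842,92.146) (closed)

[7] `<polygon>` regular polygon, #0000ff→cut S776 F715: (55.698,78.946) → (42.317,91.323) → (49.953,107.873) → (68.053,105.726) → (71.604,87.847) → (55.698,78.946) (closed)

[8] `<path>` rectangle, #0000ff→cut S776 F715: (89.278,150.099) → (185.868,150.099) → (185.868,95.400) → (89.278,95.400) → (89.278,150.099) (closed)

G21
G90
G0 X119.810 Y191.093
M4 S776
G01 X111.278 Y184.342 F715
G01 X102.221 Y190.370
G01 X105.155 Y200.847
G01 X116.026 Y201.293
G01 X119.810 Y191.093
M5
G0 X179.384 Y33.362
M4 S776
G01 X210.843 Y110.586 F715
G01 X232.544 Y111.494
G01 X118.159 Y99.759
G01 X134.125 Y79.478
G01 X163.133 Y193.836
G01 X179.384 Y33.362
M5
G0 X90.101 Y114.526
M4 S776
G01 X132.144 Y114.526 F715
G01 X132.144 Y99.730
G01 X90.101 Y99.730
G01 X90.101 Y114.526
M5
G0 X136.426 Y123.790
M4 S776
G01 X143.183 Y121.456 F715
G01 X143.051 Y114.308
G01 X136.212 Y112.225
G01 X132.118 Y118.086
G01 X136.426 Y123.790
M5
G0 X132.527 Y168.944
M4 S776
G01 X146.970 Y170.058 F715
G01 X167.055 Y178.878
G01 X192.783 Y195.406
M5
G0 X12.842 Y92.146
M4 S776
G01 X65.478 Y65.796 F715
G01 X99.060 Y154.005
G01 X163.547 Y212.701
G01 X189.608 Y158.447
G01 X12.842 Y92.146
M5
G0 X55.698 Y78.946
M4 S776
G01 X42.317 Y91.323 F715
G01 X49.953 Y107.873
G01 X68.053 Y105.726
G01 X71.604 Y87.847
G01 X55.698 Y78.946
M5
G0 X89.278 Y150.099
M4 S776
G01 X185.868 Y150.099 F715
G01 X185.868 Y95.400
G01 X89.278 Y95.400
G01 X89.278 Y150.099
M5
G0 X0.000 Y0.000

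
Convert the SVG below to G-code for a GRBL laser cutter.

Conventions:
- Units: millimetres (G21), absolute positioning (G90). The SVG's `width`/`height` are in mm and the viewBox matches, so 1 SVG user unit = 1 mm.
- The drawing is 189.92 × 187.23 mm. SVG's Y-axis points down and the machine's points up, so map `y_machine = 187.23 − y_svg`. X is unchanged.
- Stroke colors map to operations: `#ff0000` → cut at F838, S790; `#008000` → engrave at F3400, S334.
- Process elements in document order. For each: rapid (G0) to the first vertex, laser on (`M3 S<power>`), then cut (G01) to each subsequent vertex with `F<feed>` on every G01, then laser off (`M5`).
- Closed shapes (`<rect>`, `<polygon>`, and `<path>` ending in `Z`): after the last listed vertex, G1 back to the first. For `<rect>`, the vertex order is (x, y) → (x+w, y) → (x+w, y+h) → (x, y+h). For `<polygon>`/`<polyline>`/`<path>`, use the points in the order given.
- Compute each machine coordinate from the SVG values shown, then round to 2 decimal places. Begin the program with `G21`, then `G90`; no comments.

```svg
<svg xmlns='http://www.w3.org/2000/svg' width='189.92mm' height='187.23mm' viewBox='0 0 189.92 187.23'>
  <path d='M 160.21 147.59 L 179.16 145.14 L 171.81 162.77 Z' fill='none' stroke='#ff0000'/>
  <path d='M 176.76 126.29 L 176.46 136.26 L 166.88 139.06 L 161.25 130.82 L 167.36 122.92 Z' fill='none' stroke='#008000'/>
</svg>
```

G21
G90
G0 X160.21 Y39.64
M3 S790
G01 X179.16 Y42.09 F838
G01 X171.81 Y24.46 F838
G01 X160.21 Y39.64 F838
M5
G0 X176.76 Y60.94
M3 S334
G01 X176.46 Y50.97 F3400
G01 X166.88 Y48.17 F3400
G01 X161.25 Y56.41 F3400
G01 X167.36 Y64.31 F3400
G01 X176.76 Y60.94 F3400
M5

viewBox `0 0 189.92 187.23` with mm width/height → 1 unit = 1 mm. Flip: y_m = 187.23 − y_svg.

**Shape 1** — `<path>` regular polygon, stroke `#ff0000` → cut (S790, F838). Machine vertices: (160.21,39.64) → (179.16,42.09) → (171.81,24.46) → (160.21,39.64). Closed: final G1 returns to the first vertex.

**Shape 2** — `<path>` regular polygon, stroke `#008000` → engrave (S334, F3400). Machine vertices: (176.76,60.94) → (176.46,50.97) → (166.88,48.17) → (161.25,56.41) → (167.36,64.31) → (176.76,60.94). Closed: final G1 returns to the first vertex.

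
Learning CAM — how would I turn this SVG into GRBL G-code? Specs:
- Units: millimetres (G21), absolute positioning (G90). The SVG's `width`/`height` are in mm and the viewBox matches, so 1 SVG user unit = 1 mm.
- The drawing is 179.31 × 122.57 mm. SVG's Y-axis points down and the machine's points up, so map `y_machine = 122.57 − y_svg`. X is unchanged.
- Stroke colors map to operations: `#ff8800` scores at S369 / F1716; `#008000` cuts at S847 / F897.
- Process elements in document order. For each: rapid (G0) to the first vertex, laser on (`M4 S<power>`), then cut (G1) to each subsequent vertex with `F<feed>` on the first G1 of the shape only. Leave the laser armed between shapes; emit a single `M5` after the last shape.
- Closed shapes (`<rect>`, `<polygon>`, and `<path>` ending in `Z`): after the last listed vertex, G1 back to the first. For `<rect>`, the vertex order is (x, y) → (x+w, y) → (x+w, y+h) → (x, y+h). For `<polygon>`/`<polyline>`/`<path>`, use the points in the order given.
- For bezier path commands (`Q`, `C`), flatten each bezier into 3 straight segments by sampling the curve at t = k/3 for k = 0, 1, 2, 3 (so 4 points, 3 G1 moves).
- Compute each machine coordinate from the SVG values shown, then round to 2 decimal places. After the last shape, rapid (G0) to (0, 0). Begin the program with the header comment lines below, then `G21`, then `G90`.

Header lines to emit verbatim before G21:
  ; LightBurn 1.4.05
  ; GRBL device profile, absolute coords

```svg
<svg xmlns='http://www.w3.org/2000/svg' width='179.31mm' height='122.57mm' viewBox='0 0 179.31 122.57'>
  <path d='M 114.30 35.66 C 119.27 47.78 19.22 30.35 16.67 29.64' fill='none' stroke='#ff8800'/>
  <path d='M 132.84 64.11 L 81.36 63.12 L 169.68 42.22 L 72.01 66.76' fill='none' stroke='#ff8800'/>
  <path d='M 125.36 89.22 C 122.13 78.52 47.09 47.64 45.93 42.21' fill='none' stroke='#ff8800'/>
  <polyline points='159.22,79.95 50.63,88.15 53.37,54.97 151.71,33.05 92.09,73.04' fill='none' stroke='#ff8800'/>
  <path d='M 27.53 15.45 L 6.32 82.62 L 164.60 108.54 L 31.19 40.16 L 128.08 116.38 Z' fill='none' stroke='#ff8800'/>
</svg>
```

; LightBurn 1.4.05
; GRBL device profile, absolute coords
G21
G90
G0 X114.30 Y86.91
M4 S369
G1 X91.76 Y82.93 F1716
G1 X44.22 Y88.36
G1 X16.67 Y92.93
G0 X132.84 Y58.46
M4 S369
G1 X81.36 Y59.45 F1716
G1 X169.68 Y80.35
G1 X72.01 Y55.81
G0 X125.36 Y33.35
M4 S369
G1 X103.59 Y49.09 F1716
G1 X66.32 Y68.14
G1 X45.93 Y80.36
G0 X159.22 Y42.62
M4 S369
G1 X50.63 Y34.42 F1716
G1 X53.37 Y67.60
G1 X151.71 Y89.52
G1 X92.09 Y49.53
G0 X27.53 Y107.12
M4 S369
G1 X6.32 Y39.95 F1716
G1 X164.60 Y14.03
G1 X31.19 Y82.41
G1 X128.08 Y6.19
G1 X27.53 Y107.12
M5
G0 X0.00 Y0.00

Since the viewBox matches the mm dimensions, user units are millimetres directly. The only transform is the Y-flip y_m = 122.57 − y_svg.

Shape 1 is a cubic bezier drawn with `<path>`. Its stroke #ff8800 means score at S369, F1716. After flipping Y the toolpath is (114.30,86.91) → (91.76,82.93) → (44.22,88.36) → (16.67,92.93).

Shape 2 is a open polyline drawn with `<path>`. Its stroke #ff8800 means score at S369, F1716. After flipping Y the toolpath is (132.84,58.46) → (81.36,59.45) → (169.68,80.35) → (72.01,55.81).

Shape 3 is a cubic bezier drawn with `<path>`. Its stroke #ff8800 means score at S369, F1716. After flipping Y the toolpath is (125.36,33.35) → (103.59,49.09) → (66.32,68.14) → (45.93,80.36).

Shape 4 is a open polyline drawn with `<polyline>`. Its stroke #ff8800 means score at S369, F1716. After flipping Y the toolpath is (159.22,42.62) → (50.63,34.42) → (53.37,67.60) → (151.71,89.52) → (92.09,49.53).

Shape 5 is a closed polygon drawn with `<path>`. Its stroke #ff8800 means score at S369, F1716. After flipping Y the toolpath is (27.53,107.12) → (6.32,39.95) → (164.60,14.03) → (31.19,82.41) → (128.08,6.19) → (27.53,107.12), returning to the start.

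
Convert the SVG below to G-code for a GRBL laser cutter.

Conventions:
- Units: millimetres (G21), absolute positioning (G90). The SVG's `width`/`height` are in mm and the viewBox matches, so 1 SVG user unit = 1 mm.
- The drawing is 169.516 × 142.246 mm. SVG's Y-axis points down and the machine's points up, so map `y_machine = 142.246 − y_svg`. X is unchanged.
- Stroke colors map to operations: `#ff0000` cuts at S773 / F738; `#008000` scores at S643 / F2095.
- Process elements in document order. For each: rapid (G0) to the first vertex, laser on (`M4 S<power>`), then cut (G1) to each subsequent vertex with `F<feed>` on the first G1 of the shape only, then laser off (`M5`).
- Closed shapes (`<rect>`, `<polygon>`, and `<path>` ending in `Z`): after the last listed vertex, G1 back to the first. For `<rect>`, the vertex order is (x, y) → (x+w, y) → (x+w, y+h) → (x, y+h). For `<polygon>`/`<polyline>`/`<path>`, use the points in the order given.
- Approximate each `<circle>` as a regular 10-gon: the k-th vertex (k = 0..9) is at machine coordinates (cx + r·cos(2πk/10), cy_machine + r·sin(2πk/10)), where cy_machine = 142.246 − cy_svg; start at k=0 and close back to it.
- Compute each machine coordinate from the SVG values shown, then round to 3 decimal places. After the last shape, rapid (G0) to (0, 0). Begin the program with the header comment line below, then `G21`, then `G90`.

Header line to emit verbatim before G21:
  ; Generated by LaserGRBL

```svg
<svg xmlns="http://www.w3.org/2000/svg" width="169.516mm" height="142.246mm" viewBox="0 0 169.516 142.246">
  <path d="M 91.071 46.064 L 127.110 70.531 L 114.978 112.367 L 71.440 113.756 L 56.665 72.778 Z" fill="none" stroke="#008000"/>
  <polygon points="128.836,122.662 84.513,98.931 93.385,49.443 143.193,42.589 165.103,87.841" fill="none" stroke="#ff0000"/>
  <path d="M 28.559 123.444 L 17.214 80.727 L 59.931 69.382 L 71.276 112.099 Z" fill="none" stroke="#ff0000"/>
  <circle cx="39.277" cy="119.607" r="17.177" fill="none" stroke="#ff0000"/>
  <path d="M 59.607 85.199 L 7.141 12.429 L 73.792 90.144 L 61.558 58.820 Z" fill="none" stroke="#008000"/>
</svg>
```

; Generated by LaserGRBL
G21
G90
G0 X91.071 Y96.182
M4 S643
G1 X127.110 Y71.715 F2095
G1 X114.978 Y29.879
G1 X71.440 Y28.490
G1 X56.665 Y69.468
G1 X91.071 Y96.182
M5
G0 X128.836 Y19.584
M4 S773
G1 X84.513 Y43.315 F738
G1 X93.385 Y92.803
G1 X143.193 Y99.657
G1 X165.103 Y54.405
G1 X128.836 Y19.584
M5
G0 X28.559 Y18.802
M4 S773
G1 X17.214 Y61.519 F738
G1 X59.931 Y72.864
G1 X71.276 Y30.147
G1 X28.559 Y18.802
M5
G0 X56.454 Y22.639
M4 S773
G1 X53.173 Y32.735 F738
G1 X44.585 Y38.975
G1 X33.969 Y38.975
G1 X25.381 Y32.735
G1 X22.100 Y22.639
G1 X25.381 Y12.543
G1 X33.969 Y6.303
G1 X44.585 Y6.303
G1 X53.173 Y12.543
G1 X56.454 Y22.639
M5
G0 X59.607 Y57.047
M4 S643
G1 X7.141 Y129.817 F2095
G1 X73.792 Y52.102
G1 X61.558 Y83.426
G1 X59.607 Y57.047
M5
G0 X0.000 Y0.000

1 u = 1 mm; y_m = 142.246 − y.

[1] `<path>` regular polygon, #008000→score S643 F2095: (91.071,96.182) → (127.110,71.715) → (114.978,29.879) → (71.440,28.490) → (56.665,69.468) → (91.071,96.182) (closed)

[2] `<polygon>` regular polygon, #ff0000→cut S773 F738: (128.836,19.584) → (84.513,43.315) → (93.385,92.803) → (143.193,99.657) → (165.103,54.405) → (128.836,19.584) (closed)

[3] `<path>` regular polygon, #ff0000→cut S773 F738: (28.559,18.802) → (17.214,61.519) → (59.931,72.864) → (71.276,30.147) → (28.559,18.802) (closed)

[4] `<circle>` circle, #ff0000→cut S773 F738: (56.454,22.639) → (53.173,32.735) → (44.585,38.975) → (33.969,38.975) → (25.381,32.735) → (22.100,22.639) → (25.381,12.543) → (33.969,6.303) → (44.585,6.303) → (53.173,12.543) → (56.454,22.639) (closed)

[5] `<path>` closed polygon, #008000→score S643 F2095: (59.607,57.047) → (7.141,129.817) → (73.792,52.102) → (61.558,83.426) → (59.607,57.047) (closed)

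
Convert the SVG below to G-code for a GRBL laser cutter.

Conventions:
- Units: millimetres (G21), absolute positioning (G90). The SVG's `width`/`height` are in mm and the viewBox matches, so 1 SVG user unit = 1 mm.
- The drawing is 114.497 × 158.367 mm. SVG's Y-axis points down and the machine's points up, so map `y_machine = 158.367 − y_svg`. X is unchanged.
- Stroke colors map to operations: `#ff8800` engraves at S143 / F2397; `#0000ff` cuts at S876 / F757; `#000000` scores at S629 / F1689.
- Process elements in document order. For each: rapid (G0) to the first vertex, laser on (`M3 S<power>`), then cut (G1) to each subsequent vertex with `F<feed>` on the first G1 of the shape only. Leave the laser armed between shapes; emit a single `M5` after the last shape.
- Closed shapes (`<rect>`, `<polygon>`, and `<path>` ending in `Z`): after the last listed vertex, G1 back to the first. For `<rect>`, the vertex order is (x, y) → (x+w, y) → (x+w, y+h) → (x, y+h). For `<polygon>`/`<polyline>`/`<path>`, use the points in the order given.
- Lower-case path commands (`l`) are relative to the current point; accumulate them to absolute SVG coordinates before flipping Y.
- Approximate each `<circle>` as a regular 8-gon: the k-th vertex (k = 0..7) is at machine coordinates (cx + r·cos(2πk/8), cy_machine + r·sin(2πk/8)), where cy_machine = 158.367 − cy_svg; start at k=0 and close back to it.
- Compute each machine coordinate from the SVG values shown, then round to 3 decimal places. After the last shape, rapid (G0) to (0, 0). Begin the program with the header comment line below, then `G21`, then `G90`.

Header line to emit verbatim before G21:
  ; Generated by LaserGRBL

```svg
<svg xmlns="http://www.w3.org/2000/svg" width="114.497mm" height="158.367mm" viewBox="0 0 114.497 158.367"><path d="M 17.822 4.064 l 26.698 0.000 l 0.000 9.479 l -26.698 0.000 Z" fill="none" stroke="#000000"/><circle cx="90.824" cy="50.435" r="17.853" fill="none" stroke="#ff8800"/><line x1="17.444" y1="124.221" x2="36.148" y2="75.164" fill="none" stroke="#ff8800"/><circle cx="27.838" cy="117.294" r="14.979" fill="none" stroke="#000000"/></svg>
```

1 u = 1 mm; y_m = 158.367 − y.

[1] `<path>` rectangle, #000000→score S629 F1689: (17.822,154.303) → (44.520,154.303) → (44.520,144.824) → (17.822,144.824) → (17.822,154.303) (closed)

[2] `<circle>` circle, #ff8800→engrave S143 F2397: (108.677,107.932) → (103.448,120.556) → (90.824,125.785) → (78.200,120.556) → (72.971,107.932) → (78.200,95.308) → (90.824,90.079) → (103.448,95.308) → (108.677,107.932) (closed)

[3] `<line>` line segment, #ff8800→engrave S143 F2397: (17.444,34.146) → (36.148,83.203)

[4] `<circle>` circle, #000000→score S629 F1689: (42.817,41.073) → (38.430,51.665) → (27.838,56.052) → (17.246,51.665) → (12.859,41.073) → (17.246,30.481) → (27.838,26.094) → (38.430,30.481) → (42.817,41.073) (closed)

; Generated by LaserGRBL
G21
G90
G0 X17.822 Y154.303
M3 S629
G1 X44.520 Y154.303 F1689
G1 X44.520 Y144.824
G1 X17.822 Y144.824
G1 X17.822 Y154.303
G0 X108.677 Y107.932
M3 S143
G1 X103.448 Y120.556 F2397
G1 X90.824 Y125.785
G1 X78.200 Y120.556
G1 X72.971 Y107.932
G1 X78.200 Y95.308
G1 X90.824 Y90.079
G1 X103.448 Y95.308
G1 X108.677 Y107.932
G0 X17.444 Y34.146
M3 S143
G1 X36.148 Y83.203 F2397
G0 X42.817 Y41.073
M3 S629
G1 X38.430 Y51.665 F1689
G1 X27.838 Y56.052
G1 X17.246 Y51.665
G1 X12.859 Y41.073
G1 X17.246 Y30.481
G1 X27.838 Y26.094
G1 X38.430 Y30.481
G1 X42.817 Y41.073
M5
G0 X0.000 Y0.000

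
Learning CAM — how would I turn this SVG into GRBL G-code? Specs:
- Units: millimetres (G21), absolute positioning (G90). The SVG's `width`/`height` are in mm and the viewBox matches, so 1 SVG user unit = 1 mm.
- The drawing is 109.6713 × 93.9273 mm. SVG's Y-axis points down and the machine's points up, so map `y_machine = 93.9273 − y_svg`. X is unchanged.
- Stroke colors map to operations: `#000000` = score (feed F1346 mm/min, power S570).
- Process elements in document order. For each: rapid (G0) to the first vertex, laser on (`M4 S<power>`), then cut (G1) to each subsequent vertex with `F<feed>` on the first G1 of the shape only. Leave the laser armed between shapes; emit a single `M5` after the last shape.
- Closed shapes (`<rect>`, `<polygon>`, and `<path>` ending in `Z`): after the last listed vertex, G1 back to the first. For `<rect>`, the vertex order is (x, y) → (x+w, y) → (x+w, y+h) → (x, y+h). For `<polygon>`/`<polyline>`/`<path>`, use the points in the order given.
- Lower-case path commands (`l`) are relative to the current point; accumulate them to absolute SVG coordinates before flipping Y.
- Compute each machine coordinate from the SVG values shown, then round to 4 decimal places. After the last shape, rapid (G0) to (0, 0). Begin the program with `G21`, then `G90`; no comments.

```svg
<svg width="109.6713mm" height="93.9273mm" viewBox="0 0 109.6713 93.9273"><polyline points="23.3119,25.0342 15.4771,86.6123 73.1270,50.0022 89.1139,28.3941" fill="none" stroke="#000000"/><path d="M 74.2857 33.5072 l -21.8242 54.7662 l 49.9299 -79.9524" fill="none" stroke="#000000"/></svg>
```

G21
G90
G0 X23.3119 Y68.8931
M4 S570
G1 X15.4771 Y7.3150 F1346
G1 X73.1270 Y43.9251
G1 X89.1139 Y65.5332
G0 X74.2857 Y60.4201
M4 S570
G1 X52.4615 Y5.6539 F1346
G1 X102.3914 Y85.6063
M5
G0 X0.0000 Y0.0000

1 u = 1 mm; y_m = 93.9273 − y.

[1] `<polyline>` open polyline, #000000→score S570 F1346: (23.3119,68.8931) → (15.4771,7.3150) → (73.1270,43.9251) → (89.1139,65.5332)

[2] `<path>` open polyline, #000000→score S570 F1346: (74.2857,60.4201) → (52.4615,5.6539) → (102.3914,85.6063)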